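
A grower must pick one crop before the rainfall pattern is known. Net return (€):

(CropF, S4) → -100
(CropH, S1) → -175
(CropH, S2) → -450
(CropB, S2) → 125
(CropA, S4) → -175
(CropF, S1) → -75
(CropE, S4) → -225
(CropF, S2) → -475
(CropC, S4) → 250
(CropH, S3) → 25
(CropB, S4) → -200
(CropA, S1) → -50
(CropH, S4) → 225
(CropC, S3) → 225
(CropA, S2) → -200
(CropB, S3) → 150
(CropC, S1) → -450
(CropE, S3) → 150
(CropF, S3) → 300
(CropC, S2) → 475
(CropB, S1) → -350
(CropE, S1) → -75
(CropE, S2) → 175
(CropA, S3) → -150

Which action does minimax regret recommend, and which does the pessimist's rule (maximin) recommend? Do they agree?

Column bests: S1=-50, S2=475, S3=300, S4=250.
CropH regrets: 125, 925, 275, 25 → max 925
CropF regrets: 25, 950, 0, 350 → max 950
CropE regrets: 25, 300, 150, 475 → max 475
CropB regrets: 300, 350, 150, 450 → max 450
CropC regrets: 400, 0, 75, 0 → max 400
CropA regrets: 0, 675, 450, 425 → max 675
Smallest max regret = 400 → CropC.
Row minima: CropH=-450, CropF=-475, CropE=-225, CropB=-350, CropC=-450, CropA=-200
Best worst-case = -200 → CropA.

minimax regret → CropC; maximin → CropA (disagree)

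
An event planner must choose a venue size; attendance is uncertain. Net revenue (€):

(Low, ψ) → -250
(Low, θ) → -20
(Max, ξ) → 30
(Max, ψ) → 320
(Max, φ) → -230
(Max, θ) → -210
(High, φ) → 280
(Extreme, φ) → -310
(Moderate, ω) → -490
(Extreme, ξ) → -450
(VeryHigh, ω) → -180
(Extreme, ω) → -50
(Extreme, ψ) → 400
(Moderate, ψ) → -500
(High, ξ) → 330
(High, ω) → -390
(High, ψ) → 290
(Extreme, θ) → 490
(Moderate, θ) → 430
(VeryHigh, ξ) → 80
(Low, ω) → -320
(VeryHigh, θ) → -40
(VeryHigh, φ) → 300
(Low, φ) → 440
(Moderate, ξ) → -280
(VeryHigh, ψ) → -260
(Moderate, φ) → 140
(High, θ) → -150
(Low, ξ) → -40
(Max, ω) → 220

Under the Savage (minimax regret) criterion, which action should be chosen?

Column bests: θ=490, φ=440, ψ=400, ω=220, ξ=330.
Low regrets: 510, 0, 650, 540, 370 → max 650
Moderate regrets: 60, 300, 900, 710, 610 → max 900
High regrets: 640, 160, 110, 610, 0 → max 640
VeryHigh regrets: 530, 140, 660, 400, 250 → max 660
Extreme regrets: 0, 750, 0, 270, 780 → max 780
Max regrets: 700, 670, 80, 0, 300 → max 700
Smallest max regret = 640 → High.

High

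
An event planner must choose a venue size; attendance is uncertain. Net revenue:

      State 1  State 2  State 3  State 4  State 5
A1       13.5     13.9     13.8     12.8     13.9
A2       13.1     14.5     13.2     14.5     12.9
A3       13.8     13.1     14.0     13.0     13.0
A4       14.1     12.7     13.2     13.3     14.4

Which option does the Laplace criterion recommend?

A2

Row averages: A1=13.58, A2=13.64, A3=13.38, A4=13.54
Highest average = 13.64 → A2.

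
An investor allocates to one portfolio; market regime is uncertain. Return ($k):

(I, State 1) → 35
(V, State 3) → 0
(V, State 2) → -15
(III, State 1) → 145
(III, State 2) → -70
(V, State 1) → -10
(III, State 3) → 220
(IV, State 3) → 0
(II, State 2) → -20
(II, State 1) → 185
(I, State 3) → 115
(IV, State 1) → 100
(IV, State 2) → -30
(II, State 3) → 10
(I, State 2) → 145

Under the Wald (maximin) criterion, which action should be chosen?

I

Row minima: I=35, II=-20, III=-70, IV=-30, V=-15
Best worst-case = 35 → I.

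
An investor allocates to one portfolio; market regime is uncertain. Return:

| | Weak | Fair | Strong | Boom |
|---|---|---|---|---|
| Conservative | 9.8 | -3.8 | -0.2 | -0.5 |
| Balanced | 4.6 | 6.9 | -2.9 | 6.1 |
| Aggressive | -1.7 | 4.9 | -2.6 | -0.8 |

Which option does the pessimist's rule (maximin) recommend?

Row minima: Conservative=-3.8, Balanced=-2.9, Aggressive=-2.6
Best worst-case = -2.6 → Aggressive.

Aggressive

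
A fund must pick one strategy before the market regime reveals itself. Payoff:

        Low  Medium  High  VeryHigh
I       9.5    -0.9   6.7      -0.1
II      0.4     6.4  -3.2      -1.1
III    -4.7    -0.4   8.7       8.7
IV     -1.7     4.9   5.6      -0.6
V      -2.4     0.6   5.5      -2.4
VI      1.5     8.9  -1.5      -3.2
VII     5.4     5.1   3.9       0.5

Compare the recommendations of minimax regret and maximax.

minimax regret → VII; maximax → I (disagree)

Column bests: Low=9.5, Medium=8.9, High=8.7, VeryHigh=8.7.
I regrets: 0.0, 9.8, 2.0, 8.8 → max 9.8
II regrets: 9.1, 2.5, 11.9, 9.8 → max 11.9
III regrets: 14.2, 9.3, 0.0, 0.0 → max 14.2
IV regrets: 11.2, 4.0, 3.1, 9.3 → max 11.2
V regrets: 11.9, 8.3, 3.2, 11.1 → max 11.9
VI regrets: 8.0, 0.0, 10.2, 11.9 → max 11.9
VII regrets: 4.1, 3.8, 4.8, 8.2 → max 8.2
Smallest max regret = 8.2 → VII.
Row maxima: I=9.5, II=6.4, III=8.7, IV=5.6, V=5.5, VI=8.9, VII=5.4
Best best-case = 9.5 → I.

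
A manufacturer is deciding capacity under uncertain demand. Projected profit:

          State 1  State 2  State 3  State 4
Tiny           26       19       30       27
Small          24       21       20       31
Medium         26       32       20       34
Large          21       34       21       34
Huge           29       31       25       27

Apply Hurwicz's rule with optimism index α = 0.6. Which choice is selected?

Large

Tiny: 0.6·30 + 0.4·19 = 25.6
Small: 0.6·31 + 0.4·20 = 26.6
Medium: 0.6·34 + 0.4·20 = 28.4
Large: 0.6·34 + 0.4·21 = 28.8
Huge: 0.6·31 + 0.4·25 = 28.6
Highest Hurwicz score = 28.8 → Large.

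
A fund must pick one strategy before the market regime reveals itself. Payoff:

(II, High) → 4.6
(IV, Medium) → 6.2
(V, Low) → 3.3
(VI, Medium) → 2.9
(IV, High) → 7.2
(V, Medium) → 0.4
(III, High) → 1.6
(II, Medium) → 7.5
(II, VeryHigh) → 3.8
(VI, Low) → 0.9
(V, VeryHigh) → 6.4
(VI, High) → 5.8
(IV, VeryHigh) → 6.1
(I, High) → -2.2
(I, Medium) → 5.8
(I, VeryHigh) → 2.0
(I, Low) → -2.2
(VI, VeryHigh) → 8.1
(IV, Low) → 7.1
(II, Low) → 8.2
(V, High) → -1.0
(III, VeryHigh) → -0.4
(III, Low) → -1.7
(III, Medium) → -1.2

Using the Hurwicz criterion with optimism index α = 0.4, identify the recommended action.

I: 0.4·5.8 + 0.6·(-2.2) = 1
II: 0.4·8.2 + 0.6·3.8 = 5.56
III: 0.4·1.6 + 0.6·(-1.7) = -0.38
IV: 0.4·7.2 + 0.6·6.1 = 6.54
V: 0.4·6.4 + 0.6·(-1.0) = 1.96
VI: 0.4·8.1 + 0.6·0.9 = 3.78
Highest Hurwicz score = 6.54 → IV.

IV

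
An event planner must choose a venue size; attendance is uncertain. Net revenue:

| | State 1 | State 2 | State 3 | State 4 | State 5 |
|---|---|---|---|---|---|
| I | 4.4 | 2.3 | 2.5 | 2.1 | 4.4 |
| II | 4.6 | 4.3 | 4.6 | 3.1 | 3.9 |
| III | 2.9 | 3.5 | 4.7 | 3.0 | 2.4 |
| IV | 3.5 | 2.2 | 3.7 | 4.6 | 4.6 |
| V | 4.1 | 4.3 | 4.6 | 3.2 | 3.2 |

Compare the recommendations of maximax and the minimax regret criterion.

maximax → III; minimax regret → V (disagree)

Row maxima: I=4.4, II=4.6, III=4.7, IV=4.6, V=4.6
Best best-case = 4.7 → III.
Column bests: State 1=4.6, State 2=4.3, State 3=4.7, State 4=4.6, State 5=4.6.
I regrets: 0.2, 2.0, 2.2, 2.5, 0.2 → max 2.5
II regrets: 0.0, 0.0, 0.1, 1.5, 0.7 → max 1.5
III regrets: 1.7, 0.8, 0.0, 1.6, 2.2 → max 2.2
IV regrets: 1.1, 2.1, 1.0, 0.0, 0.0 → max 2.1
V regrets: 0.5, 0.0, 0.1, 1.4, 1.4 → max 1.4
Smallest max regret = 1.4 → V.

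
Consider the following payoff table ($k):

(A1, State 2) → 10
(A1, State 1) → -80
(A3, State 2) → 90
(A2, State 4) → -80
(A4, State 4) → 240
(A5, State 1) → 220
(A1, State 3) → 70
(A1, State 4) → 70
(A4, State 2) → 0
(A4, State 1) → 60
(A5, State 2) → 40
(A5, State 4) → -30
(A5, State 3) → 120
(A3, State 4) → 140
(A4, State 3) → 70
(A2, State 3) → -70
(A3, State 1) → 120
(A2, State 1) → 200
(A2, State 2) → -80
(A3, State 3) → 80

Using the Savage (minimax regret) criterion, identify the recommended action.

A3

Column bests: State 1=220, State 2=90, State 3=120, State 4=240.
A1 regrets: 300, 80, 50, 170 → max 300
A2 regrets: 20, 170, 190, 320 → max 320
A3 regrets: 100, 0, 40, 100 → max 100
A4 regrets: 160, 90, 50, 0 → max 160
A5 regrets: 0, 50, 0, 270 → max 270
Smallest max regret = 100 → A3.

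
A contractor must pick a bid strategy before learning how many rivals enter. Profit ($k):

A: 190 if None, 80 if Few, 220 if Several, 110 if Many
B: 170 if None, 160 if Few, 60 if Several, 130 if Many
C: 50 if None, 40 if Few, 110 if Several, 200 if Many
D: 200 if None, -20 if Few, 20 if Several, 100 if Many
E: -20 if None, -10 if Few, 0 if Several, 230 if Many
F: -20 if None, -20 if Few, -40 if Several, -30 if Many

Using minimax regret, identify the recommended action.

Column bests: None=200, Few=160, Several=220, Many=230.
A regrets: 10, 80, 0, 120 → max 120
B regrets: 30, 0, 160, 100 → max 160
C regrets: 150, 120, 110, 30 → max 150
D regrets: 0, 180, 200, 130 → max 200
E regrets: 220, 170, 220, 0 → max 220
F regrets: 220, 180, 260, 260 → max 260
Smallest max regret = 120 → A.

A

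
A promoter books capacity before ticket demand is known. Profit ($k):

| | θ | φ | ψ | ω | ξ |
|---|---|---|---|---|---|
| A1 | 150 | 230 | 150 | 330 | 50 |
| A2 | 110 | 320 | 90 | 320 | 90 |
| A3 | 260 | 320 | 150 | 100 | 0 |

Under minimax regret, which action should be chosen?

Column bests: θ=260, φ=320, ψ=150, ω=330, ξ=90.
A1 regrets: 110, 90, 0, 0, 40 → max 110
A2 regrets: 150, 0, 60, 10, 0 → max 150
A3 regrets: 0, 0, 0, 230, 90 → max 230
Smallest max regret = 110 → A1.

A1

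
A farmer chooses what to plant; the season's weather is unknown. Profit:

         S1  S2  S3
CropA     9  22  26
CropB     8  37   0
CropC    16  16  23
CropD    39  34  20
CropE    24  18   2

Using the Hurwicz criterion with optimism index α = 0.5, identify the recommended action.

CropA: 0.5·26 + 0.5·9 = 17.5
CropB: 0.5·37 + 0.5·0 = 18.5
CropC: 0.5·23 + 0.5·16 = 19.5
CropD: 0.5·39 + 0.5·20 = 29.5
CropE: 0.5·24 + 0.5·2 = 13
Highest Hurwicz score = 29.5 → CropD.

CropD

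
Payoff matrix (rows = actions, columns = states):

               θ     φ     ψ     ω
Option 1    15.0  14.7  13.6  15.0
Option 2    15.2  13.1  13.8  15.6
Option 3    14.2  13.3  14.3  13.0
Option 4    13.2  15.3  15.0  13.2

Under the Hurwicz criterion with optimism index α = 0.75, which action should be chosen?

Option 2

Option 1: 0.75·15.0 + 0.25·13.6 = 14.65
Option 2: 0.75·15.6 + 0.25·13.1 = 14.975
Option 3: 0.75·14.3 + 0.25·13.0 = 13.975
Option 4: 0.75·15.3 + 0.25·13.2 = 14.775
Highest Hurwicz score = 14.975 → Option 2.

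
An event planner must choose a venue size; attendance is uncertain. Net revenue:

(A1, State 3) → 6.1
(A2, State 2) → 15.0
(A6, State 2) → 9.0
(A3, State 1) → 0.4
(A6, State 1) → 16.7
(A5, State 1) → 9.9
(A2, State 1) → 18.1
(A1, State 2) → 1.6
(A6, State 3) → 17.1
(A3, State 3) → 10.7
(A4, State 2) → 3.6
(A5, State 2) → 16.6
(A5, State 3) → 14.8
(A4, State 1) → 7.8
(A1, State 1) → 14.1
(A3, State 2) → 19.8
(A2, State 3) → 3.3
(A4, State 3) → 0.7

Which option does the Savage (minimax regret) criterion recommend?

A5

Column bests: State 1=18.1, State 2=19.8, State 3=17.1.
A1 regrets: 4.0, 18.2, 11.0 → max 18.2
A2 regrets: 0.0, 4.8, 13.8 → max 13.8
A3 regrets: 17.7, 0.0, 6.4 → max 17.7
A4 regrets: 10.3, 16.2, 16.4 → max 16.4
A5 regrets: 8.2, 3.2, 2.3 → max 8.2
A6 regrets: 1.4, 10.8, 0.0 → max 10.8
Smallest max regret = 8.2 → A5.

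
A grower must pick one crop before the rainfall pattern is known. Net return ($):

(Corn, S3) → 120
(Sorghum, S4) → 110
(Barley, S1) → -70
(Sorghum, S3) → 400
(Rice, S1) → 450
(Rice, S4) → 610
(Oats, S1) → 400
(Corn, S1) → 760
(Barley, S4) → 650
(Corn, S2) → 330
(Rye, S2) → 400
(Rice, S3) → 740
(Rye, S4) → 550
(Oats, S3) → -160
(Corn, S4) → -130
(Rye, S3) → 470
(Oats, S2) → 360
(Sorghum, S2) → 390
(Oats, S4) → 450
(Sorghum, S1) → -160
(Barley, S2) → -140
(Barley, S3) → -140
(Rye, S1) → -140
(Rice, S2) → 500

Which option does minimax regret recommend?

Column bests: S1=760, S2=500, S3=740, S4=650.
Rice regrets: 310, 0, 0, 40 → max 310
Barley regrets: 830, 640, 880, 0 → max 880
Corn regrets: 0, 170, 620, 780 → max 780
Sorghum regrets: 920, 110, 340, 540 → max 920
Rye regrets: 900, 100, 270, 100 → max 900
Oats regrets: 360, 140, 900, 200 → max 900
Smallest max regret = 310 → Rice.

Rice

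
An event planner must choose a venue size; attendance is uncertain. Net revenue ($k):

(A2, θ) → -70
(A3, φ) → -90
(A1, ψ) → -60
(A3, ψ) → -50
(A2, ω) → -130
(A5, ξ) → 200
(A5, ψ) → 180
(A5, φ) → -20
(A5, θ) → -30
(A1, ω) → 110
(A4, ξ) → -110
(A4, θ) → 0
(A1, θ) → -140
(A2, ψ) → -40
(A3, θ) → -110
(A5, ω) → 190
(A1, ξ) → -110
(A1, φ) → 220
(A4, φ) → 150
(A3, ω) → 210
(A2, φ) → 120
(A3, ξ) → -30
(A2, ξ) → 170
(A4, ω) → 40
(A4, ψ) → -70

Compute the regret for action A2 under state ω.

Best payoff under ω is 210.
Regret = 210 − (-130) = 340.

340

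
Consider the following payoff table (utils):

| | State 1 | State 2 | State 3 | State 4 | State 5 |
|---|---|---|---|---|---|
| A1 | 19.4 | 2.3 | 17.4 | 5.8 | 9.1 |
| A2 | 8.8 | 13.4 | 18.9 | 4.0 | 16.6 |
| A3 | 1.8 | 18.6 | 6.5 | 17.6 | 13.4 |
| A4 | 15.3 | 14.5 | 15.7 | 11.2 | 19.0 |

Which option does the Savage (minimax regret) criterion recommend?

Column bests: State 1=19.4, State 2=18.6, State 3=18.9, State 4=17.6, State 5=19.0.
A1 regrets: 0.0, 16.3, 1.5, 11.8, 9.9 → max 16.3
A2 regrets: 10.6, 5.2, 0.0, 13.6, 2.4 → max 13.6
A3 regrets: 17.6, 0.0, 12.4, 0.0, 5.6 → max 17.6
A4 regrets: 4.1, 4.1, 3.2, 6.4, 0.0 → max 6.4
Smallest max regret = 6.4 → A4.

A4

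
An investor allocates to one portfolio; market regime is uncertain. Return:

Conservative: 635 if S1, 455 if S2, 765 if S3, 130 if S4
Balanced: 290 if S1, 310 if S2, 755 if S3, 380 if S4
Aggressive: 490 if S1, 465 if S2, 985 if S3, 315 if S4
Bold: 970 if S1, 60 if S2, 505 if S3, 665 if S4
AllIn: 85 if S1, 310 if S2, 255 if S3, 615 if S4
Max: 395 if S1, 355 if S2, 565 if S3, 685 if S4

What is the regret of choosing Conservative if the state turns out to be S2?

10

Best payoff under S2 is 465.
Regret = 465 − 455 = 10.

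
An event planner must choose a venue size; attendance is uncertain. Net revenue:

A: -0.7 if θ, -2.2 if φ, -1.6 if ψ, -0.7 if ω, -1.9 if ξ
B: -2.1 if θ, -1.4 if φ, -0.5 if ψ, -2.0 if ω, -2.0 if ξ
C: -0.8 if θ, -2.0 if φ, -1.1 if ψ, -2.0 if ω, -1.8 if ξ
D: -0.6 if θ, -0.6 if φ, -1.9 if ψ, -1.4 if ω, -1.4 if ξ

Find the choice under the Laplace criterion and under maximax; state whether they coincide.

laplace → D; maximax → B (disagree)

Row averages: A=-1.42, B=-1.6, C=-1.54, D=-1.18
Highest average = -1.18 → D.
Row maxima: A=-0.7, B=-0.5, C=-0.8, D=-0.6
Best best-case = -0.5 → B.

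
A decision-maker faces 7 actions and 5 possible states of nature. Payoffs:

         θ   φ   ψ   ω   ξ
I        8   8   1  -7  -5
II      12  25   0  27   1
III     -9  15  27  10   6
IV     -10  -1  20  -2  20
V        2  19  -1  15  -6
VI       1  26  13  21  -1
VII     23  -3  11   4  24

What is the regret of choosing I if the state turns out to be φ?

18

Best payoff under φ is 26.
Regret = 26 − 8 = 18.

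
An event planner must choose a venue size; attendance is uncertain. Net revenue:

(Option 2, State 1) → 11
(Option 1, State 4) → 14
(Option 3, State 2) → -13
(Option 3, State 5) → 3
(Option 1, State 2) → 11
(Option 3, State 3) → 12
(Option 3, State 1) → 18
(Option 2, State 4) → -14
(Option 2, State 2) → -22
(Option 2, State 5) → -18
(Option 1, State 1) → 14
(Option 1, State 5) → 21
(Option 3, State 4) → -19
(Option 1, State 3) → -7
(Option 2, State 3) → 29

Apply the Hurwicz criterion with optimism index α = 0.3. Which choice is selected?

Option 1: 0.3·21 + 0.7·(-7) = 1.4
Option 2: 0.3·29 + 0.7·(-22) = -6.7
Option 3: 0.3·18 + 0.7·(-19) = -7.9
Highest Hurwicz score = 1.4 → Option 1.

Option 1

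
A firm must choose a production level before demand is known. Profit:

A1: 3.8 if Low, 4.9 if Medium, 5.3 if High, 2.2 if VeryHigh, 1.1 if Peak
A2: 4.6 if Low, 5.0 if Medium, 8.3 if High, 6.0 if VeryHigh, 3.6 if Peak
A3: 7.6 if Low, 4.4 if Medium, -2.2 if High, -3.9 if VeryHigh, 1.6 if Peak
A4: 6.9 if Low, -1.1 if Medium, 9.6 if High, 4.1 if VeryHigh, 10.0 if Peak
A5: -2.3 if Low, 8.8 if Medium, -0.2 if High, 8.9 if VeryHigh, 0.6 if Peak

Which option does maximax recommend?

A4

Row maxima: A1=5.3, A2=8.3, A3=7.6, A4=10.0, A5=8.9
Best best-case = 10.0 → A4.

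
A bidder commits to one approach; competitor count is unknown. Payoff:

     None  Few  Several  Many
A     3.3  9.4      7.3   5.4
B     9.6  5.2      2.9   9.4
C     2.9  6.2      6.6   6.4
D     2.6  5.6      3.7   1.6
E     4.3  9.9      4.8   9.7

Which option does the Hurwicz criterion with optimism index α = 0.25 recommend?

A: 0.25·9.4 + 0.75·3.3 = 4.825
B: 0.25·9.6 + 0.75·2.9 = 4.575
C: 0.25·6.6 + 0.75·2.9 = 3.825
D: 0.25·5.6 + 0.75·1.6 = 2.6
E: 0.25·9.9 + 0.75·4.3 = 5.7
Highest Hurwicz score = 5.7 → E.

E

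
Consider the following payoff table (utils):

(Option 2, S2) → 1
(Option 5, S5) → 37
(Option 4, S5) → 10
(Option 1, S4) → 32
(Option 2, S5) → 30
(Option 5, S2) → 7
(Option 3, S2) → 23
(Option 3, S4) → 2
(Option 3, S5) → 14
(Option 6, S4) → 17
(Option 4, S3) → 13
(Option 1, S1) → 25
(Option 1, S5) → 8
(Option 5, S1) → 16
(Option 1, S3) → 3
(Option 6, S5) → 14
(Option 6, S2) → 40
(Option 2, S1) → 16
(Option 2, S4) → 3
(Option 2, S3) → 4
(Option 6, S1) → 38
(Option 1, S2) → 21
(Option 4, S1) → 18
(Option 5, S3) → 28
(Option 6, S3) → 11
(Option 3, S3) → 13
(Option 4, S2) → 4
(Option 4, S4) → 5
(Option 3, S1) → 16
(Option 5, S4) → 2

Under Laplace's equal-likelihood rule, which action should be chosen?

Option 6

Row averages: Option 1=17.8, Option 2=10.8, Option 3=13.6, Option 4=10, Option 5=18, Option 6=24
Highest average = 24 → Option 6.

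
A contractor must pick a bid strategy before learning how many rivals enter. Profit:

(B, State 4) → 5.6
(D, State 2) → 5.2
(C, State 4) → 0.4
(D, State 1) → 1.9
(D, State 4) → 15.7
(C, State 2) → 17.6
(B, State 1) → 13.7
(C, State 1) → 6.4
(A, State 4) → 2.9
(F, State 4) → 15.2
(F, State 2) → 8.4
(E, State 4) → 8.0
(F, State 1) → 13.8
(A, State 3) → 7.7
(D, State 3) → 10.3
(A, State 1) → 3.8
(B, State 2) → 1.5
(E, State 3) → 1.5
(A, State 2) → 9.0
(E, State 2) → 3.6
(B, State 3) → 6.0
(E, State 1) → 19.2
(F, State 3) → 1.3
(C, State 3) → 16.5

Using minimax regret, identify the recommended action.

Column bests: State 1=19.2, State 2=17.6, State 3=16.5, State 4=15.7.
A regrets: 15.4, 8.6, 8.8, 12.8 → max 15.4
B regrets: 5.5, 16.1, 10.5, 10.1 → max 16.1
C regrets: 12.8, 0.0, 0.0, 15.3 → max 15.3
D regrets: 17.3, 12.4, 6.2, 0.0 → max 17.3
E regrets: 0.0, 14.0, 15.0, 7.7 → max 15.0
F regrets: 5.4, 9.2, 15.2, 0.5 → max 15.2
Smallest max regret = 15.0 → E.

E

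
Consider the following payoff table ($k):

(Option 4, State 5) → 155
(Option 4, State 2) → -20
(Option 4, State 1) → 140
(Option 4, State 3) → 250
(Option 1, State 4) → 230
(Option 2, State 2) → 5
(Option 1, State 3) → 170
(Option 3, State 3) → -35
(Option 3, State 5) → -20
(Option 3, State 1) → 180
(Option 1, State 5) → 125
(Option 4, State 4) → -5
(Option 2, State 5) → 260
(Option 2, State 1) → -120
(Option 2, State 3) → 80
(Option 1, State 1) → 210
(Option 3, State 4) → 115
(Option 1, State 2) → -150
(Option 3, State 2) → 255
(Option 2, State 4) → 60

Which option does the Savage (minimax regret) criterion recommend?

Column bests: State 1=210, State 2=255, State 3=250, State 4=230, State 5=260.
Option 1 regrets: 0, 405, 80, 0, 135 → max 405
Option 2 regrets: 330, 250, 170, 170, 0 → max 330
Option 3 regrets: 30, 0, 285, 115, 280 → max 285
Option 4 regrets: 70, 275, 0, 235, 105 → max 275
Smallest max regret = 275 → Option 4.

Option 4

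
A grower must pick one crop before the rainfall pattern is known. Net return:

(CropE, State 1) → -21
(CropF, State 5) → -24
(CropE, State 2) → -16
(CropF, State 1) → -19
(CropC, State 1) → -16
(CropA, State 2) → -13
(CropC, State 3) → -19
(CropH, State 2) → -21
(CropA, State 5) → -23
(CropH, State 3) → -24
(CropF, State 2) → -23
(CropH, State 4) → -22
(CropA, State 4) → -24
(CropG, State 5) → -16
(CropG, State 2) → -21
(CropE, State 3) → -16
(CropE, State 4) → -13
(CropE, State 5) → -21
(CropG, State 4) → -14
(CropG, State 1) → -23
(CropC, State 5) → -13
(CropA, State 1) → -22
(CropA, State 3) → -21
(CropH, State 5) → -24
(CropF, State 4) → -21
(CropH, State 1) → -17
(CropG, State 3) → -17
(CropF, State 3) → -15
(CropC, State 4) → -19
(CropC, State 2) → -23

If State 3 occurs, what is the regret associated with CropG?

2

Best payoff under State 3 is -15.
Regret = -15 − (-17) = 2.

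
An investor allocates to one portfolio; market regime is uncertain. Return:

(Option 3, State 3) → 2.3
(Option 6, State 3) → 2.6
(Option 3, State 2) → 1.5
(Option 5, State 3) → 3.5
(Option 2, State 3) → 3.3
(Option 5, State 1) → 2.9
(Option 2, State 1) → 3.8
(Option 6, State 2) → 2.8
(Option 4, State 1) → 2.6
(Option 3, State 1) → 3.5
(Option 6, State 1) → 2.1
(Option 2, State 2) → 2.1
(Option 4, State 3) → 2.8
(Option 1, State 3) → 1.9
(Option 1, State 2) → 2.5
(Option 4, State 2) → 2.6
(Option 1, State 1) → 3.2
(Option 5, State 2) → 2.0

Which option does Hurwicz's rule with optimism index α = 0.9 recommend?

Option 1: 0.9·3.2 + 0.1·1.9 = 3.07
Option 2: 0.9·3.8 + 0.1·2.1 = 3.63
Option 3: 0.9·3.5 + 0.1·1.5 = 3.3
Option 4: 0.9·2.8 + 0.1·2.6 = 2.78
Option 5: 0.9·3.5 + 0.1·2.0 = 3.35
Option 6: 0.9·2.8 + 0.1·2.1 = 2.73
Highest Hurwicz score = 3.63 → Option 2.

Option 2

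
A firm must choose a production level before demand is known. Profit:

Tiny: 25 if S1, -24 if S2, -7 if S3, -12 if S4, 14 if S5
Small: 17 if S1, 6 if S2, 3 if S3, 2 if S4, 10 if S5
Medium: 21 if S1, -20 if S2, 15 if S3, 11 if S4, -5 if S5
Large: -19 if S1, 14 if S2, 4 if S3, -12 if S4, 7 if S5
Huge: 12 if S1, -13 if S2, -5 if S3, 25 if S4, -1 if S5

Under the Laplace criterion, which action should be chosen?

Small

Row averages: Tiny=-0.8, Small=7.6, Medium=4.4, Large=-1.2, Huge=3.6
Highest average = 7.6 → Small.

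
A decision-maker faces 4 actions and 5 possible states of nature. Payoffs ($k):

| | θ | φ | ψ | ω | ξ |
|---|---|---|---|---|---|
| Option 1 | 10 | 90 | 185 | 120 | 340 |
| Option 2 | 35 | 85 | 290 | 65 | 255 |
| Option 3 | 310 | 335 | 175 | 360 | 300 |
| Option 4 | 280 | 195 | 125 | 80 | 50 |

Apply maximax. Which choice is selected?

Option 3

Row maxima: Option 1=340, Option 2=290, Option 3=360, Option 4=280
Best best-case = 360 → Option 3.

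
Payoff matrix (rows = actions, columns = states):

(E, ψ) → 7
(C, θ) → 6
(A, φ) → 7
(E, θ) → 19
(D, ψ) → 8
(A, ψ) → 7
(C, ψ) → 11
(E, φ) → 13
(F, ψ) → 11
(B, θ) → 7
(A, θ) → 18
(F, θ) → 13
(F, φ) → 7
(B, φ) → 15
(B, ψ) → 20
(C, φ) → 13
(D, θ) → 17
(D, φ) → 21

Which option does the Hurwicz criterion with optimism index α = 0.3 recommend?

D

A: 0.3·18 + 0.7·7 = 10.3
B: 0.3·20 + 0.7·7 = 10.9
C: 0.3·13 + 0.7·6 = 8.1
D: 0.3·21 + 0.7·8 = 11.9
E: 0.3·19 + 0.7·7 = 10.6
F: 0.3·13 + 0.7·7 = 8.8
Highest Hurwicz score = 11.9 → D.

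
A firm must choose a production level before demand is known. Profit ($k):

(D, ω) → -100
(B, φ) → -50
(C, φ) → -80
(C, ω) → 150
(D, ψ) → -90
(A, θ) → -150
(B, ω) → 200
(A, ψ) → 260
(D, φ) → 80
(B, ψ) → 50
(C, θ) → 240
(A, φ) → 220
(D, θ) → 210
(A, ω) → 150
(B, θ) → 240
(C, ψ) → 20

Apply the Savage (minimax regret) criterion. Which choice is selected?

B

Column bests: θ=240, φ=220, ψ=260, ω=200.
A regrets: 390, 0, 0, 50 → max 390
B regrets: 0, 270, 210, 0 → max 270
C regrets: 0, 300, 240, 50 → max 300
D regrets: 30, 140, 350, 300 → max 350
Smallest max regret = 270 → B.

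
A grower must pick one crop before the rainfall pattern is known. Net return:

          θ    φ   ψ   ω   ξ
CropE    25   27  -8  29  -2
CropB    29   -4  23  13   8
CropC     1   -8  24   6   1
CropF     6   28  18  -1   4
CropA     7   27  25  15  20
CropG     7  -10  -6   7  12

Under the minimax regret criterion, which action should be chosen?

CropA

Column bests: θ=29, φ=28, ψ=25, ω=29, ξ=20.
CropE regrets: 4, 1, 33, 0, 22 → max 33
CropB regrets: 0, 32, 2, 16, 12 → max 32
CropC regrets: 28, 36, 1, 23, 19 → max 36
CropF regrets: 23, 0, 7, 30, 16 → max 30
CropA regrets: 22, 1, 0, 14, 0 → max 22
CropG regrets: 22, 38, 31, 22, 8 → max 38
Smallest max regret = 22 → CropA.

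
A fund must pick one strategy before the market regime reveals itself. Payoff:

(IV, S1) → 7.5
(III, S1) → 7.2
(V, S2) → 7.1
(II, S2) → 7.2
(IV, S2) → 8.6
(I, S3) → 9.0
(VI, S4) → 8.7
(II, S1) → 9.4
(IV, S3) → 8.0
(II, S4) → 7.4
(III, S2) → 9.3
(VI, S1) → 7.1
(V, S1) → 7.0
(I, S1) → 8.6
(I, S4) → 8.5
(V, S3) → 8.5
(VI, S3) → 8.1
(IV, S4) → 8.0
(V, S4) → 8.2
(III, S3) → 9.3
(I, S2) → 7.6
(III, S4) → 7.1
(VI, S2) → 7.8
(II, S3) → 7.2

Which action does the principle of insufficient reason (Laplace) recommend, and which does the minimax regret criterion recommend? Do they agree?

Row averages: I=8.425, II=7.8, III=8.225, IV=8.025, V=7.7, VI=7.925
Highest average = 8.425 → I.
Column bests: S1=9.4, S2=9.3, S3=9.3, S4=8.7.
I regrets: 0.8, 1.7, 0.3, 0.2 → max 1.7
II regrets: 0.0, 2.1, 2.1, 1.3 → max 2.1
III regrets: 2.2, 0.0, 0.0, 1.6 → max 2.2
IV regrets: 1.9, 0.7, 1.3, 0.7 → max 1.9
V regrets: 2.4, 2.2, 0.8, 0.5 → max 2.4
VI regrets: 2.3, 1.5, 1.2, 0.0 → max 2.3
Smallest max regret = 1.7 → I.

laplace → I; minimax regret → I (agree)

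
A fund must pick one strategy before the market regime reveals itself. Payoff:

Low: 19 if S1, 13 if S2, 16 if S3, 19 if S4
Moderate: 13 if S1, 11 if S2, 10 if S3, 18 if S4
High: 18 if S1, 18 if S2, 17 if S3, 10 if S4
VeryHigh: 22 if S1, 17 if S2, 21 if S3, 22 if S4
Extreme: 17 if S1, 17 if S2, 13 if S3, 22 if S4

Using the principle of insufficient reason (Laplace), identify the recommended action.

Row averages: Low=16.75, Moderate=13, High=15.75, VeryHigh=20.5, Extreme=17.25
Highest average = 20.5 → VeryHigh.

VeryHigh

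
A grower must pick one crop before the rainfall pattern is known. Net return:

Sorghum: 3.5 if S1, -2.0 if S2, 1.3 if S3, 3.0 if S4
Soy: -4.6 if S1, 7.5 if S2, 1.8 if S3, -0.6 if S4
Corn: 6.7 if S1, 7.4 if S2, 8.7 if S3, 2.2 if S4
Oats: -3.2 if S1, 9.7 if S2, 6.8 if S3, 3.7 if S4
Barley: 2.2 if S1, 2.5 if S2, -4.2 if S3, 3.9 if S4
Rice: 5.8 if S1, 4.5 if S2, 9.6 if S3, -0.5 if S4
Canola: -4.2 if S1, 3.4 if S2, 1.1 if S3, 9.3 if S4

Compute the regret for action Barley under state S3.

Best payoff under S3 is 9.6.
Regret = 9.6 − (-4.2) = 13.8.

13.8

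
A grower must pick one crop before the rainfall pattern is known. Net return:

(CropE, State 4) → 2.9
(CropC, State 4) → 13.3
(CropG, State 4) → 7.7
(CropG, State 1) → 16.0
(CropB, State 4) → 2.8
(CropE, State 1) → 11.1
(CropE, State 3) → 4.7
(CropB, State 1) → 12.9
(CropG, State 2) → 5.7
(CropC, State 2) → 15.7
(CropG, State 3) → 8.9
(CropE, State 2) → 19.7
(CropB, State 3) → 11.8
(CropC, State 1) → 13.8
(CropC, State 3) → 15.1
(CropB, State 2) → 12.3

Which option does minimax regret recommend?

Column bests: State 1=16.0, State 2=19.7, State 3=15.1, State 4=13.3.
CropE regrets: 4.9, 0.0, 10.4, 10.4 → max 10.4
CropG regrets: 0.0, 14.0, 6.2, 5.6 → max 14.0
CropB regrets: 3.1, 7.4, 3.3, 10.5 → max 10.5
CropC regrets: 2.2, 4.0, 0.0, 0.0 → max 4.0
Smallest max regret = 4.0 → CropC.

CropC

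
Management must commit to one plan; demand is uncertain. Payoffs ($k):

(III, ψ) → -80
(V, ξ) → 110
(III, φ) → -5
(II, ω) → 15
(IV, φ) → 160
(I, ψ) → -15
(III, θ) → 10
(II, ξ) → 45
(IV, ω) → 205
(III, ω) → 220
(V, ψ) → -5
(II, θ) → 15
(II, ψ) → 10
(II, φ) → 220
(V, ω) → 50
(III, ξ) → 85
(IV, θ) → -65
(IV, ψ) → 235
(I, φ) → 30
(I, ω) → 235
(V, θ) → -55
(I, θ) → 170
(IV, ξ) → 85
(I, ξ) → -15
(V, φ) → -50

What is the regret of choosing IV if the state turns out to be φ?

60

Best payoff under φ is 220.
Regret = 220 − 160 = 60.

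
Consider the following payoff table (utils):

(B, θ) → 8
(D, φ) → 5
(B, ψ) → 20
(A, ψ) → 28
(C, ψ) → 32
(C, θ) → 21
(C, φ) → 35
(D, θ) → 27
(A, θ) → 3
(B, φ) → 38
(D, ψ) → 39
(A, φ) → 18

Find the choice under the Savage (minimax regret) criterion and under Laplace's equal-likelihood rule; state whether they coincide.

minimax regret → C; laplace → C (agree)

Column bests: θ=27, φ=38, ψ=39.
A regrets: 24, 20, 11 → max 24
B regrets: 19, 0, 19 → max 19
C regrets: 6, 3, 7 → max 7
D regrets: 0, 33, 0 → max 33
Smallest max regret = 7 → C.
Row averages: A=49/3, B=22, C=88/3, D=71/3
Highest average = 88/3 → C.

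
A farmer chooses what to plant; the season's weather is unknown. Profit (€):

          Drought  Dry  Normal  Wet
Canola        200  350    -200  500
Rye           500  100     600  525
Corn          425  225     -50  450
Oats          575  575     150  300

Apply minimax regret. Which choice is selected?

Oats

Column bests: Drought=575, Dry=575, Normal=600, Wet=525.
Canola regrets: 375, 225, 800, 25 → max 800
Rye regrets: 75, 475, 0, 0 → max 475
Corn regrets: 150, 350, 650, 75 → max 650
Oats regrets: 0, 0, 450, 225 → max 450
Smallest max regret = 450 → Oats.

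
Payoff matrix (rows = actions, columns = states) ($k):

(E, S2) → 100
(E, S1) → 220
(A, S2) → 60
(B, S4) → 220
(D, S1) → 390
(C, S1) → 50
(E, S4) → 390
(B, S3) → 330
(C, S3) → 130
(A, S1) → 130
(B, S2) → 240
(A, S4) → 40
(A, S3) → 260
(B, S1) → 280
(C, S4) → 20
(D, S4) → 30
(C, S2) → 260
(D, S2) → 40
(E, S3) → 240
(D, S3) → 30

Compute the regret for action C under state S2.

Best payoff under S2 is 260.
Regret = 260 − 260 = 0.

0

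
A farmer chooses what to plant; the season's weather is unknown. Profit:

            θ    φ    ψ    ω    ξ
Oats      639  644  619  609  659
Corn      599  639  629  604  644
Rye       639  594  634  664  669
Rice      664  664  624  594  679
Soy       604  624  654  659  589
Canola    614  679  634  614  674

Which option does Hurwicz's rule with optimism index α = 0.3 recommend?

Canola

Oats: 0.3·659 + 0.7·609 = 624
Corn: 0.3·644 + 0.7·599 = 612.5
Rye: 0.3·669 + 0.7·594 = 616.5
Rice: 0.3·679 + 0.7·594 = 619.5
Soy: 0.3·659 + 0.7·589 = 610
Canola: 0.3·679 + 0.7·614 = 633.5
Highest Hurwicz score = 633.5 → Canola.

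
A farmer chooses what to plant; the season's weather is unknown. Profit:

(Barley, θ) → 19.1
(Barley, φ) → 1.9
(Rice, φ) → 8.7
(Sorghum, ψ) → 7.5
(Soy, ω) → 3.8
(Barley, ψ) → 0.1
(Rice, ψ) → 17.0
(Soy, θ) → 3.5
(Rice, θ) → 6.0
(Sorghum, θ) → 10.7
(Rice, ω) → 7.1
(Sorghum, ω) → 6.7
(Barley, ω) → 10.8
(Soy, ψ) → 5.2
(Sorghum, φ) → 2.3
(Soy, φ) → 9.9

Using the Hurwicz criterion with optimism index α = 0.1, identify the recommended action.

Soy: 0.1·9.9 + 0.9·3.5 = 4.14
Barley: 0.1·19.1 + 0.9·0.1 = 2
Sorghum: 0.1·10.7 + 0.9·2.3 = 3.14
Rice: 0.1·17.0 + 0.9·6.0 = 7.1
Highest Hurwicz score = 7.1 → Rice.

Rice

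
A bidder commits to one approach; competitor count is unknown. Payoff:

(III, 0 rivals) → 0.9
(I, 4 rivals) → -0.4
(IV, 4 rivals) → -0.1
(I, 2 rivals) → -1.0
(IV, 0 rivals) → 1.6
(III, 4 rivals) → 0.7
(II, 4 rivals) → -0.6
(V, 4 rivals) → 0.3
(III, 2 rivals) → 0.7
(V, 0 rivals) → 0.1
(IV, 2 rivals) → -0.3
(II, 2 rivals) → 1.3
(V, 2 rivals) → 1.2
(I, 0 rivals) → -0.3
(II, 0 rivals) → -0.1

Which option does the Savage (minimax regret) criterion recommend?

III

Column bests: 0 rivals=1.6, 2 rivals=1.3, 4 rivals=0.7.
I regrets: 1.9, 2.3, 1.1 → max 2.3
II regrets: 1.7, 0.0, 1.3 → max 1.7
III regrets: 0.7, 0.6, 0.0 → max 0.7
IV regrets: 0.0, 1.6, 0.8 → max 1.6
V regrets: 1.5, 0.1, 0.4 → max 1.5
Smallest max regret = 0.7 → III.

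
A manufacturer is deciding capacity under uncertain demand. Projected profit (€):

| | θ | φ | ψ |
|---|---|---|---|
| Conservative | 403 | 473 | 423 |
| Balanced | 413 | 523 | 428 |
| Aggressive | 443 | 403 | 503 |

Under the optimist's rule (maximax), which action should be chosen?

Balanced

Row maxima: Conservative=473, Balanced=523, Aggressive=503
Best best-case = 523 → Balanced.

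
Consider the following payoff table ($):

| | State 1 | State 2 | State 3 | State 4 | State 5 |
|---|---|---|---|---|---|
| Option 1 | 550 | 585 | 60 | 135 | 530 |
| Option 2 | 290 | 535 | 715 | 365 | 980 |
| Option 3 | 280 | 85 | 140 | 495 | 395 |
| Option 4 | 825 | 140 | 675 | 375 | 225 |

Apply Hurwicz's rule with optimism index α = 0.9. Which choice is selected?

Option 1: 0.9·585 + 0.1·60 = 532.5
Option 2: 0.9·980 + 0.1·290 = 911
Option 3: 0.9·495 + 0.1·85 = 454
Option 4: 0.9·825 + 0.1·140 = 756.5
Highest Hurwicz score = 911 → Option 2.

Option 2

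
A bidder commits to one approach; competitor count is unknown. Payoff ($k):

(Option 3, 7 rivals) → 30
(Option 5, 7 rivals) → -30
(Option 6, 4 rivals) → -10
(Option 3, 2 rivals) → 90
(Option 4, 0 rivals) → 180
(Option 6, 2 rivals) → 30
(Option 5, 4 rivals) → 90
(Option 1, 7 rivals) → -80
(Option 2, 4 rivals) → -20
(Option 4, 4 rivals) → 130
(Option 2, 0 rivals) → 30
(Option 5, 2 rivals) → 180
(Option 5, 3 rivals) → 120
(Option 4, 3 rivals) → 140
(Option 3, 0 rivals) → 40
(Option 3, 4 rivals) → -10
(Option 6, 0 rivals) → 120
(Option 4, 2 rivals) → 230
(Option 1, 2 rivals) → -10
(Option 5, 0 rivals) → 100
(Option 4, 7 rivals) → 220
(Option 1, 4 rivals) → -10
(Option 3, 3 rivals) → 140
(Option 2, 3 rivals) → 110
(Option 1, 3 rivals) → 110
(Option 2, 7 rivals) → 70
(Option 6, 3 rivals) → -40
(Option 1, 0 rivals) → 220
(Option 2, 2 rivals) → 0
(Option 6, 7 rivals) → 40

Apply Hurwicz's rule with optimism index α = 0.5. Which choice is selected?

Option 4

Option 1: 0.5·220 + 0.5·(-80) = 70
Option 2: 0.5·110 + 0.5·(-20) = 45
Option 3: 0.5·140 + 0.5·(-10) = 65
Option 4: 0.5·230 + 0.5·130 = 180
Option 5: 0.5·180 + 0.5·(-30) = 75
Option 6: 0.5·120 + 0.5·(-40) = 40
Highest Hurwicz score = 180 → Option 4.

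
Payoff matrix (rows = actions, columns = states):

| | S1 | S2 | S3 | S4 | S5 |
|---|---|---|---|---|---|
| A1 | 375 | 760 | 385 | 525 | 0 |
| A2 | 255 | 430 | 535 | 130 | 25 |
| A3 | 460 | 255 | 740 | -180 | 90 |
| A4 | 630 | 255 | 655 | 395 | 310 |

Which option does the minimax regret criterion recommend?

A1

Column bests: S1=630, S2=760, S3=740, S4=525, S5=310.
A1 regrets: 255, 0, 355, 0, 310 → max 355
A2 regrets: 375, 330, 205, 395, 285 → max 395
A3 regrets: 170, 505, 0, 705, 220 → max 705
A4 regrets: 0, 505, 85, 130, 0 → max 505
Smallest max regret = 355 → A1.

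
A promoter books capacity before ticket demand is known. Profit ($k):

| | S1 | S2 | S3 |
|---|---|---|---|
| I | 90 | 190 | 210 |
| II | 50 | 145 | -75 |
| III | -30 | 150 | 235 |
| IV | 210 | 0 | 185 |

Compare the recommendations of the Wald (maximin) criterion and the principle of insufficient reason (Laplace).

Row minima: I=90, II=-75, III=-30, IV=0
Best worst-case = 90 → I.
Row averages: I=490/3, II=40, III=355/3, IV=395/3
Highest average = 490/3 → I.

maximin → I; laplace → I (agree)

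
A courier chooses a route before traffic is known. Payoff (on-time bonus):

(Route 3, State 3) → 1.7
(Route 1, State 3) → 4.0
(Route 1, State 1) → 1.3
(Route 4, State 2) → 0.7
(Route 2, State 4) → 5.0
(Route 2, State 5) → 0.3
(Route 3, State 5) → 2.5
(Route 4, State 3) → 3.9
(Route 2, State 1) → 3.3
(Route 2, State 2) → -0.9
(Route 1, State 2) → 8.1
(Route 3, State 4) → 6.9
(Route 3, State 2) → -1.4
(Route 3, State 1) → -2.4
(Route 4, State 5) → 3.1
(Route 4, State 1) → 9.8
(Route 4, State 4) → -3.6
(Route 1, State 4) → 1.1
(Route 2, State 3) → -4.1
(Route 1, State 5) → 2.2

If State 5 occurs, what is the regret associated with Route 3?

0.6

Best payoff under State 5 is 3.1.
Regret = 3.1 − 2.5 = 0.6.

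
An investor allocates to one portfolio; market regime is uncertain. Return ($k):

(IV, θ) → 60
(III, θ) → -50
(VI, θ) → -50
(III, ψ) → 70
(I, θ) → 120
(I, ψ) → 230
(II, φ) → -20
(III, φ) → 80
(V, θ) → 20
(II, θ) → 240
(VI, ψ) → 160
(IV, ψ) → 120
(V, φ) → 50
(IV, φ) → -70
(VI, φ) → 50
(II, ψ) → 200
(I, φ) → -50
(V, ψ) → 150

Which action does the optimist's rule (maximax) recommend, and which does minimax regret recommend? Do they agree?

maximax → II; minimax regret → II (agree)

Row maxima: I=230, II=240, III=80, IV=120, V=150, VI=160
Best best-case = 240 → II.
Column bests: θ=240, φ=80, ψ=230.
I regrets: 120, 130, 0 → max 130
II regrets: 0, 100, 30 → max 100
III regrets: 290, 0, 160 → max 290
IV regrets: 180, 150, 110 → max 180
V regrets: 220, 30, 80 → max 220
VI regrets: 290, 30, 70 → max 290
Smallest max regret = 100 → II.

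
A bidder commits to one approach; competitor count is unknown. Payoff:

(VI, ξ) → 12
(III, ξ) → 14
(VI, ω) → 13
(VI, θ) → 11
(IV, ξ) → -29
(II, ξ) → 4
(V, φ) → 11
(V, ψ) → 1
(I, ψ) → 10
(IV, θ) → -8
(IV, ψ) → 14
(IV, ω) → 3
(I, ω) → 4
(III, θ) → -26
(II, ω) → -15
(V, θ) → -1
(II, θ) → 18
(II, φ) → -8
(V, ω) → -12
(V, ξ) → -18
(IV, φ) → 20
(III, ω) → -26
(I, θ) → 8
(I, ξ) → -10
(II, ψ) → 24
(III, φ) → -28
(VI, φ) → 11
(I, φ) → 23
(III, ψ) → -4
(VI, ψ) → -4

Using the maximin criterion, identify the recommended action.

VI

Row minima: I=-10, II=-15, III=-28, IV=-29, V=-18, VI=-4
Best worst-case = -4 → VI.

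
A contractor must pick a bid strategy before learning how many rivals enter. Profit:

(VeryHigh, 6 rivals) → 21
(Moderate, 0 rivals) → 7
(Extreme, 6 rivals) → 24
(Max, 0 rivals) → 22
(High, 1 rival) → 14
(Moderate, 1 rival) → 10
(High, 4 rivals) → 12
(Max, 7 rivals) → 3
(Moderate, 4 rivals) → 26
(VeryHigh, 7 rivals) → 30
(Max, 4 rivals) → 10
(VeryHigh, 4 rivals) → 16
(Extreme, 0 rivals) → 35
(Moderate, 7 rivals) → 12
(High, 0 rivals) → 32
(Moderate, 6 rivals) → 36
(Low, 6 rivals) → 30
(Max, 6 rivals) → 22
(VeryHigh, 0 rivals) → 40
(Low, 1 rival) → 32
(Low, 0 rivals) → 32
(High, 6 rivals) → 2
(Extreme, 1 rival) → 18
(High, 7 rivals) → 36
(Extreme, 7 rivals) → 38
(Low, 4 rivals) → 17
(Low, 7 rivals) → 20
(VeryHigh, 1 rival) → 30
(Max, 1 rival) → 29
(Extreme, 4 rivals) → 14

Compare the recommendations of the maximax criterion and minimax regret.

maximax → VeryHigh; minimax regret → Extreme (disagree)

Row maxima: Low=32, Moderate=36, High=36, VeryHigh=40, Extreme=38, Max=29
Best best-case = 40 → VeryHigh.
Column bests: 0 rivals=40, 1 rival=32, 4 rivals=26, 6 rivals=36, 7 rivals=38.
Low regrets: 8, 0, 9, 6, 18 → max 18
Moderate regrets: 33, 22, 0, 0, 26 → max 33
High regrets: 8, 18, 14, 34, 2 → max 34
VeryHigh regrets: 0, 2, 10, 15, 8 → max 15
Extreme regrets: 5, 14, 12, 12, 0 → max 14
Max regrets: 18, 3, 16, 14, 35 → max 35
Smallest max regret = 14 → Extreme.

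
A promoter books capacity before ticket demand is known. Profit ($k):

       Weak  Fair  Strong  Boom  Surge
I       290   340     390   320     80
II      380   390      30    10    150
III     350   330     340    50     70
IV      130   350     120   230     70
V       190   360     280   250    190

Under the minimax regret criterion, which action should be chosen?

Column bests: Weak=380, Fair=390, Strong=390, Boom=320, Surge=190.
I regrets: 90, 50, 0, 0, 110 → max 110
II regrets: 0, 0, 360, 310, 40 → max 360
III regrets: 30, 60, 50, 270, 120 → max 270
IV regrets: 250, 40, 270, 90, 120 → max 270
V regrets: 190, 30, 110, 70, 0 → max 190
Smallest max regret = 110 → I.

I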